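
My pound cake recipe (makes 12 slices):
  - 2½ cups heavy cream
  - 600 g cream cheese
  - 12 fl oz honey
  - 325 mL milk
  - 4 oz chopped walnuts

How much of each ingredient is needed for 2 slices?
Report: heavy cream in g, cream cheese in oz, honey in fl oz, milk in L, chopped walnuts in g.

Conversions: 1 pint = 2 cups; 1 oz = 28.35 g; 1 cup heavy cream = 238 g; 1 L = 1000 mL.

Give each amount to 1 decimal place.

Scaling factor: 2/12 = 1/6.
heavy cream: 2.5 cup × 1/6 × 238 g/cup ≈ 99.2 g
cream cheese: 600 g × 1/6 ÷ 28.35 g/oz ≈ 3.5 oz
honey: 12 fl oz × 1/6 = 2.0 fl oz
milk: 325 mL × 1/6 ÷ 1000 mL/L ≈ 0.1 L
chopped walnuts: 4 oz × 1/6 × 28.35 g/oz = 18.9 g

heavy cream: 99.2 g; cream cheese: 3.5 oz; honey: 2.0 fl oz; milk: 0.1 L; chopped walnuts: 18.9 g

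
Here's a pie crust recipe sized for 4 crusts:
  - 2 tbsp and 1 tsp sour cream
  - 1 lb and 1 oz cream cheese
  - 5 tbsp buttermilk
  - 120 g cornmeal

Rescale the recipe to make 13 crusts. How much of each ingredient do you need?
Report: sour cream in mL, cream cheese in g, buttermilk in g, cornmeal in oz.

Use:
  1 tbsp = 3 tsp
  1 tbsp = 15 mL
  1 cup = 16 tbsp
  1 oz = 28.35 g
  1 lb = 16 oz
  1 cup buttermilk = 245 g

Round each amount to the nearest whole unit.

sour cream: 114 mL; cream cheese: 1566 g; buttermilk: 249 g; cornmeal: 14 oz

Scaling factor: 13/4 = 3.25.
sour cream: (2 tbsp + 1 tsp = 7/3 tbsp) × 13/4 × 15 mL/tbsp ≈ 114 mL
cream cheese: (1 lb + 1 oz = 1.0625 lb) × 13/4 × 16 oz/lb × 28.35 g/oz ≈ 1566 g
buttermilk: 5 tbsp × 13/4 ÷ 16 tbsp/cup × 245 g/cup ≈ 249 g
cornmeal: 120 g × 13/4 ÷ 28.35 g/oz ≈ 14 oz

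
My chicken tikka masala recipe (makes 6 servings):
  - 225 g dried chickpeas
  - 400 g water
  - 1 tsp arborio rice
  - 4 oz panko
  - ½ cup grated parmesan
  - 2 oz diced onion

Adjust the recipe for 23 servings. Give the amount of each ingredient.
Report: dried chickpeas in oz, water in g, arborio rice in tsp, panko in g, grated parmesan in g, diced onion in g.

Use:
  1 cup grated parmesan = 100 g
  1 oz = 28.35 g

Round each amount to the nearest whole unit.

dried chickpeas: 30 oz; water: 1533 g; arborio rice: 4 tsp; panko: 435 g; grated parmesan: 192 g; diced onion: 217 g

Scaling factor: 23/6.
dried chickpeas: 225 g × 23/6 ÷ 28.35 g/oz ≈ 30 oz
water: 400 g × 23/6 ≈ 1533 g
arborio rice: 1 tsp × 23/6 ≈ 4 tsp
panko: 4 oz × 23/6 × 28.35 g/oz ≈ 435 g
grated parmesan: 0.5 cup × 23/6 × 100 g/cup ≈ 192 g
diced onion: 2 oz × 23/6 × 28.35 g/oz ≈ 217 g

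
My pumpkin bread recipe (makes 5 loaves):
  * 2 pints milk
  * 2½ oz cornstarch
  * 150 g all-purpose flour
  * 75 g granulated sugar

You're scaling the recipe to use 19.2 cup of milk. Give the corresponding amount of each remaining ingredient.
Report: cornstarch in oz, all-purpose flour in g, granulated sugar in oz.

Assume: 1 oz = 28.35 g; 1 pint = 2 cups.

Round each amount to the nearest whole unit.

The original recipe has 4 cup of milk, so the scaling factor is 19.2 ÷ 4 = 24/5 = 4.8.
cornstarch: 2.5 oz × 24/5 = 12 oz
all-purpose flour: 150 g × 24/5 = 720 g
granulated sugar: 75 g × 24/5 ÷ 28.35 g/oz ≈ 13 oz

cornstarch: 12 oz; all-purpose flour: 720 g; granulated sugar: 13 oz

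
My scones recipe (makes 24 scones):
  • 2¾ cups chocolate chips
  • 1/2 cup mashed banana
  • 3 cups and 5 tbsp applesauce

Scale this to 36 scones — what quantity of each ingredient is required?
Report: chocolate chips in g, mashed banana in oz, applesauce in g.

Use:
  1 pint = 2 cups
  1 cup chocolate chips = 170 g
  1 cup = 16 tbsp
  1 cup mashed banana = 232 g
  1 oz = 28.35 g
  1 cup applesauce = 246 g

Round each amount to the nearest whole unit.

Scaling factor: 36/24 = 3/2 = 1.5.
chocolate chips: 2.75 cup × 3/2 × 170 g/cup ≈ 701 g
mashed banana: 0.5 cup × 3/2 × 232 g/cup ÷ 28.35 g/oz ≈ 6 oz
applesauce: (3 cup + 5 tbsp = 3.3125 cup) × 3/2 × 246 g/cup ≈ 1222 g

chocolate chips: 701 g; mashed banana: 6 oz; applesauce: 1222 g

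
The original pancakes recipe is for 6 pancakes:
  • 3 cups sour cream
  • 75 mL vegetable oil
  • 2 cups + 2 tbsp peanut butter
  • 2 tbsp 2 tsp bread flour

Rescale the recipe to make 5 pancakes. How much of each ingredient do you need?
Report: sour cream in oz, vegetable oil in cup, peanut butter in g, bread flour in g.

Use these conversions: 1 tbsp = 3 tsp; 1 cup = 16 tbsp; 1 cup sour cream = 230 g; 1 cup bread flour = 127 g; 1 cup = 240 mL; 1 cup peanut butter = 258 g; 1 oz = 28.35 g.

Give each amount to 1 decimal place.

sour cream: 20.3 oz; vegetable oil: 0.3 cup; peanut butter: 456.9 g; bread flour: 17.6 g

Scaling factor: 5/6.
sour cream: 3 cup × 5/6 × 230 g/cup ÷ 28.35 g/oz ≈ 20.3 oz
vegetable oil: 75 mL × 5/6 ÷ 240 mL/cup ≈ 0.3 cup
peanut butter: (2 cup + 2 tbsp = 2.125 cup) × 5/6 × 258 g/cup ≈ 456.9 g
bread flour: (2 tbsp + 2 tsp = 8/3 tbsp) × 5/6 ÷ 16 tbsp/cup × 127 g/cup ≈ 17.6 g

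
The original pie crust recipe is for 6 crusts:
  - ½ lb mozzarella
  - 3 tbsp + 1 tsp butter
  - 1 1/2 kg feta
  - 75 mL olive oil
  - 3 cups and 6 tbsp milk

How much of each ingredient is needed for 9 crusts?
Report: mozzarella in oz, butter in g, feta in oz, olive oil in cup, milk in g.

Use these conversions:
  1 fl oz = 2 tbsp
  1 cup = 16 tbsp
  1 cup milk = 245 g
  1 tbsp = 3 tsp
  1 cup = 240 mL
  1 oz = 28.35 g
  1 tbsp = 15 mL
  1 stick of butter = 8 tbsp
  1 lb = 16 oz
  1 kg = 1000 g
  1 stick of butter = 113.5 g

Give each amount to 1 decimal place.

mozzarella: 12.0 oz; butter: 70.9 g; feta: 79.4 oz; olive oil: 0.5 cup; milk: 1240.3 g

Scaling factor: 9/6 = 3/2 = 1.5.
mozzarella: 0.5 lb × 3/2 × 16 oz/lb = 12.0 oz
butter: (3 tbsp + 1 tsp = 10/3 tbsp) × 3/2 ÷ 8 tbsp/stick × 113.5 g/stick ≈ 70.9 g
feta: 1.5 kg × 3/2 × 1000 g/kg ÷ 28.35 g/oz ≈ 79.4 oz
olive oil: 75 mL × 3/2 ÷ 240 mL/cup ≈ 0.5 cup
milk: (3 cup + 6 tbsp = 3.375 cup) × 3/2 × 245 g/cup ≈ 1240.3 g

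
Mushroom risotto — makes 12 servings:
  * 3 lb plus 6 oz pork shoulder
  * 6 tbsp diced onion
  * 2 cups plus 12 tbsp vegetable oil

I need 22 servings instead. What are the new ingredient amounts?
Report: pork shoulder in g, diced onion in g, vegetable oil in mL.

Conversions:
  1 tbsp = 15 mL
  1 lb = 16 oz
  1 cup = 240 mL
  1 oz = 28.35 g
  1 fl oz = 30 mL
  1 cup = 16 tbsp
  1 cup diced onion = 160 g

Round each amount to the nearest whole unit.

pork shoulder: 2807 g; diced onion: 110 g; vegetable oil: 1210 mL

Scaling factor: 22/12 = 11/6.
pork shoulder: (3 lb + 6 oz = 3.375 lb) × 11/6 × 16 oz/lb × 28.35 g/oz ≈ 2807 g
diced onion: 6 tbsp × 11/6 ÷ 16 tbsp/cup × 160 g/cup = 110 g
vegetable oil: (2 cup + 12 tbsp = 2.75 cup) × 11/6 × 240 mL/cup = 1210 mL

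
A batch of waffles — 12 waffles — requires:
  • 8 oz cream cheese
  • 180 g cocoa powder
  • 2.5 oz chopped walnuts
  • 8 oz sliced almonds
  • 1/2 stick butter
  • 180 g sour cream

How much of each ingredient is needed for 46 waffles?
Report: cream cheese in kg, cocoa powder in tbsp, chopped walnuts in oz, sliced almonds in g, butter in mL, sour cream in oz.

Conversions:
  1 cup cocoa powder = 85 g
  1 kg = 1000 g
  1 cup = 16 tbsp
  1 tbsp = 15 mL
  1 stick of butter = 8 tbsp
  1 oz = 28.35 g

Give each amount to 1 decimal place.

cream cheese: 0.9 kg; cocoa powder: 129.9 tbsp; chopped walnuts: 9.6 oz; sliced almonds: 869.4 g; butter: 230.0 mL; sour cream: 24.3 oz

Scaling factor: 46/12 = 23/6.
cream cheese: 8 oz × 23/6 × 28.35 g/oz ÷ 1000 g/kg ≈ 0.9 kg
cocoa powder: 180 g × 23/6 ÷ 85 g/cup × 16 tbsp/cup ≈ 129.9 tbsp
chopped walnuts: 2.5 oz × 23/6 ≈ 9.6 oz
sliced almonds: 8 oz × 23/6 × 28.35 g/oz = 869.4 g
butter: 0.5 stick × 23/6 × 8 tbsp/stick × 15 mL/tbsp = 230.0 mL
sour cream: 180 g × 23/6 ÷ 28.35 g/oz ≈ 24.3 oz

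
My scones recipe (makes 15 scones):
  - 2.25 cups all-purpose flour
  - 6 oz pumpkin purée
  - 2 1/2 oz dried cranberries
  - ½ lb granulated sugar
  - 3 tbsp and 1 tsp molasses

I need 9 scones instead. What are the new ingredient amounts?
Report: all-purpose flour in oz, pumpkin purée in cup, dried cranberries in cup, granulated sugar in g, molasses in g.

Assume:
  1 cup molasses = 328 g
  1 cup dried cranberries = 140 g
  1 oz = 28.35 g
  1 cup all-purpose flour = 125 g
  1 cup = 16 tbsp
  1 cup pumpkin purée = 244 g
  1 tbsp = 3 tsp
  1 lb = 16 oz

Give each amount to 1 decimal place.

Scaling factor: 9/15 = 3/5 = 0.6.
all-purpose flour: 2.25 cup × 3/5 × 125 g/cup ÷ 28.35 g/oz ≈ 6.0 oz
pumpkin purée: 6 oz × 3/5 × 28.35 g/oz ÷ 244 g/cup ≈ 0.4 cup
dried cranberries: 2.5 oz × 3/5 × 28.35 g/oz ÷ 140 g/cup ≈ 0.3 cup
granulated sugar: 0.5 lb × 3/5 × 16 oz/lb × 28.35 g/oz ≈ 136.1 g
molasses: (3 tbsp + 1 tsp = 10/3 tbsp) × 3/5 ÷ 16 tbsp/cup × 328 g/cup = 41.0 g

all-purpose flour: 6.0 oz; pumpkin purée: 0.4 cup; dried cranberries: 0.3 cup; granulated sugar: 136.1 g; molasses: 41.0 g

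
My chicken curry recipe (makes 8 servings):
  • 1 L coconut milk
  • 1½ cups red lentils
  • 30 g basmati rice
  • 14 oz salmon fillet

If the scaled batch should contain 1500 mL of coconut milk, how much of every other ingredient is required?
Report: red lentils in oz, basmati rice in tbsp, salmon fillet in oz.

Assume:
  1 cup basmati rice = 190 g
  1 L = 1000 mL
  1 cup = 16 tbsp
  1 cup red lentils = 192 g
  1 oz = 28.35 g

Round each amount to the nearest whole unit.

red lentils: 15 oz; basmati rice: 4 tbsp; salmon fillet: 21 oz

The original recipe has 1000 mL of coconut milk, so the scaling factor is 1500 ÷ 1000 = 3/2 = 1.5.
red lentils: 1.5 cup × 3/2 × 192 g/cup ÷ 28.35 g/oz ≈ 15 oz
basmati rice: 30 g × 3/2 ÷ 190 g/cup × 16 tbsp/cup ≈ 4 tbsp
salmon fillet: 14 oz × 3/2 = 21 oz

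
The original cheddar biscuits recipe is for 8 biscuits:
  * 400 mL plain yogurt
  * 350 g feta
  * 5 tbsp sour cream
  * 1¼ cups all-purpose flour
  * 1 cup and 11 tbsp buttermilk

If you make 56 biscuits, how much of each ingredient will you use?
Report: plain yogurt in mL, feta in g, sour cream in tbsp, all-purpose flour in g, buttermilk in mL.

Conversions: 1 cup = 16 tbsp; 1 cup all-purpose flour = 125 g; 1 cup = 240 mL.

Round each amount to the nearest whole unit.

Scaling factor: 56/8 = 7.
plain yogurt: 400 mL × 7 = 2800 mL
feta: 350 g × 7 = 2450 g
sour cream: 5 tbsp × 7 = 35 tbsp
all-purpose flour: 1.25 cup × 7 × 125 g/cup ≈ 1094 g
buttermilk: (1 cup + 11 tbsp = 1.6875 cup) × 7 × 240 mL/cup = 2835 mL

plain yogurt: 2800 mL; feta: 2450 g; sour cream: 35 tbsp; all-purpose flour: 1094 g; buttermilk: 2835 mL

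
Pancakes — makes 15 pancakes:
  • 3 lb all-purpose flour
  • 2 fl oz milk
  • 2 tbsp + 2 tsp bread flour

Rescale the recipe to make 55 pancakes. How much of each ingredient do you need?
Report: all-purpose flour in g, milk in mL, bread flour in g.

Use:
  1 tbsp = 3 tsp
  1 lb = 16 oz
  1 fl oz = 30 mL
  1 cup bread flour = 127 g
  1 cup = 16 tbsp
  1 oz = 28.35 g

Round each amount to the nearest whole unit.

all-purpose flour: 4990 g; milk: 220 mL; bread flour: 78 g

Scaling factor: 55/15 = 11/3.
all-purpose flour: 3 lb × 11/3 × 16 oz/lb × 28.35 g/oz ≈ 4990 g
milk: 2 fl oz × 11/3 × 30 mL/fl oz = 220 mL
bread flour: (2 tbsp + 2 tsp = 8/3 tbsp) × 11/3 ÷ 16 tbsp/cup × 127 g/cup ≈ 78 g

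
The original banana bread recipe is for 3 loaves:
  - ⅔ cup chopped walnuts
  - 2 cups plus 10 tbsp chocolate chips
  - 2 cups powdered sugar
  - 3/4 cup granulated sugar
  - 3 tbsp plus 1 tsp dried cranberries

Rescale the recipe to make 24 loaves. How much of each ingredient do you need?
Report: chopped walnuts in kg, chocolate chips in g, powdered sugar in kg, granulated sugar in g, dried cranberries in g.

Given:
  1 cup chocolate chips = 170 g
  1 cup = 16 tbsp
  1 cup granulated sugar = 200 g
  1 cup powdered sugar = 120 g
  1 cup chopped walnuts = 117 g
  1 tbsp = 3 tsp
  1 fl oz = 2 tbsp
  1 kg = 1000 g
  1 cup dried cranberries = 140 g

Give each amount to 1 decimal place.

chopped walnuts: 0.6 kg; chocolate chips: 3570.0 g; powdered sugar: 1.9 kg; granulated sugar: 1200.0 g; dried cranberries: 233.3 g

Scaling factor: 24/3 = 8.
chopped walnuts: 2/3 cup × 8 × 117 g/cup ÷ 1000 g/kg ≈ 0.6 kg
chocolate chips: (2 cup + 10 tbsp = 2.625 cup) × 8 × 170 g/cup = 3570.0 g
powdered sugar: 2 cup × 8 × 120 g/cup ÷ 1000 g/kg ≈ 1.9 kg
granulated sugar: 0.75 cup × 8 × 200 g/cup = 1200.0 g
dried cranberries: (3 tbsp + 1 tsp = 10/3 tbsp) × 8 ÷ 16 tbsp/cup × 140 g/cup ≈ 233.3 g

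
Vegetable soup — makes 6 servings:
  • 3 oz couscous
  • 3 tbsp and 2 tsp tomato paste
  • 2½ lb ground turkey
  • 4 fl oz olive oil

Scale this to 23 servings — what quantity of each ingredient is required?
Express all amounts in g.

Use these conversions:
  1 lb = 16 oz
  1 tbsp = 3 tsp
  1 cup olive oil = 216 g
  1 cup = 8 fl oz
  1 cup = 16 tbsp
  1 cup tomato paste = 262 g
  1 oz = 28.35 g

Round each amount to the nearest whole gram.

Scaling factor: 23/6.
couscous: 3 oz × 23/6 × 28.35 g/oz ≈ 326 g
tomato paste: (3 tbsp + 2 tsp = 11/3 tbsp) × 23/6 ÷ 16 tbsp/cup × 262 g/cup ≈ 230 g
ground turkey: 2.5 lb × 23/6 × 16 oz/lb × 28.35 g/oz = 4347 g
olive oil: 4 fl oz × 23/6 ÷ 8 fl oz/cup × 216 g/cup = 414 g

couscous: 326 g; tomato paste: 230 g; ground turkey: 4347 g; olive oil: 414 g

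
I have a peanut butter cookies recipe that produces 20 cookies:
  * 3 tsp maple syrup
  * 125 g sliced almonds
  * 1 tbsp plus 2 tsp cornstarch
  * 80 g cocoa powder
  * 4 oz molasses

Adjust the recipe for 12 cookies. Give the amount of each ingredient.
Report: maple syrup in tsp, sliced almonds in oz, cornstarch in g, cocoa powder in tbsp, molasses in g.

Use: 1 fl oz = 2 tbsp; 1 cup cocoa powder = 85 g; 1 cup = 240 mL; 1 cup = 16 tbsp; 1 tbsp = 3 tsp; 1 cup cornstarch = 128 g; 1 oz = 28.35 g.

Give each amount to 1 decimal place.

Scaling factor: 12/20 = 3/5 = 0.6.
maple syrup: 3 tsp × 3/5 = 1.8 tsp
sliced almonds: 125 g × 3/5 ÷ 28.35 g/oz ≈ 2.6 oz
cornstarch: (1 tbsp + 2 tsp = 5/3 tbsp) × 3/5 ÷ 16 tbsp/cup × 128 g/cup = 8.0 g
cocoa powder: 80 g × 3/5 ÷ 85 g/cup × 16 tbsp/cup ≈ 9.0 tbsp
molasses: 4 oz × 3/5 × 28.35 g/oz ≈ 68.0 g

maple syrup: 1.8 tsp; sliced almonds: 2.6 oz; cornstarch: 8.0 g; cocoa powder: 9.0 tbsp; molasses: 68.0 g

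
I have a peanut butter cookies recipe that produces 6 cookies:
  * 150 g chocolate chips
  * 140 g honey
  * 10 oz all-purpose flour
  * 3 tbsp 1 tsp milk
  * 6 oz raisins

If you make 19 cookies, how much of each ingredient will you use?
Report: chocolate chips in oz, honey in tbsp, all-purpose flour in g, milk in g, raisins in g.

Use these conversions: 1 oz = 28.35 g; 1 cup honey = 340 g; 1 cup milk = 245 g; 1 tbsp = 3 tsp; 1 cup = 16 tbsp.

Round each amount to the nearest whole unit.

Scaling factor: 19/6.
chocolate chips: 150 g × 19/6 ÷ 28.35 g/oz ≈ 17 oz
honey: 140 g × 19/6 ÷ 340 g/cup × 16 tbsp/cup ≈ 21 tbsp
all-purpose flour: 10 oz × 19/6 × 28.35 g/oz ≈ 898 g
milk: (3 tbsp + 1 tsp = 10/3 tbsp) × 19/6 ÷ 16 tbsp/cup × 245 g/cup ≈ 162 g
raisins: 6 oz × 19/6 × 28.35 g/oz ≈ 539 g

chocolate chips: 17 oz; honey: 21 tbsp; all-purpose flour: 898 g; milk: 162 g; raisins: 539 g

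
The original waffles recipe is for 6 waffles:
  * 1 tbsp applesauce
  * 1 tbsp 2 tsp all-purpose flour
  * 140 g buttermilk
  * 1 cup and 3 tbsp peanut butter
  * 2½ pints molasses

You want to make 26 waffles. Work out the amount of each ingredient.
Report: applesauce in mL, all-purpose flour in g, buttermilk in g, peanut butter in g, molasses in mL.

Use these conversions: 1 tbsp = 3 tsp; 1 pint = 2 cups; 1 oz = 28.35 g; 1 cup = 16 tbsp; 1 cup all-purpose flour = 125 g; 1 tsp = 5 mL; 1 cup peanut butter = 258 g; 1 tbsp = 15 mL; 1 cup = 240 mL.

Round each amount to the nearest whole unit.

applesauce: 65 mL; all-purpose flour: 56 g; buttermilk: 607 g; peanut butter: 1328 g; molasses: 5200 mL

Scaling factor: 26/6 = 13/3.
applesauce: 1 tbsp × 13/3 × 15 mL/tbsp = 65 mL
all-purpose flour: (1 tbsp + 2 tsp = 5/3 tbsp) × 13/3 ÷ 16 tbsp/cup × 125 g/cup ≈ 56 g
buttermilk: 140 g × 13/3 ≈ 607 g
peanut butter: (1 cup + 3 tbsp = 1.1875 cup) × 13/3 × 258 g/cup ≈ 1328 g
molasses: 2.5 pint × 13/3 × 2 cup/pint × 240 mL/cup = 5200 mL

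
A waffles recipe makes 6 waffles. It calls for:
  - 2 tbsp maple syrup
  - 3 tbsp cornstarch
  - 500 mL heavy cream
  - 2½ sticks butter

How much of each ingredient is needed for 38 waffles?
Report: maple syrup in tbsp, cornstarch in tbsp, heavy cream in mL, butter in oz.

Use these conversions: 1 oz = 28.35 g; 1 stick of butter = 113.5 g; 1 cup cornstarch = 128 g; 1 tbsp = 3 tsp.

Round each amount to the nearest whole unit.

maple syrup: 13 tbsp; cornstarch: 19 tbsp; heavy cream: 3167 mL; butter: 63 oz

Scaling factor: 38/6 = 19/3.
maple syrup: 2 tbsp × 19/3 ≈ 13 tbsp
cornstarch: 3 tbsp × 19/3 = 19 tbsp
heavy cream: 500 mL × 19/3 ≈ 3167 mL
butter: 2.5 stick × 19/3 × 113.5 g/stick ÷ 28.35 g/oz ≈ 63 oz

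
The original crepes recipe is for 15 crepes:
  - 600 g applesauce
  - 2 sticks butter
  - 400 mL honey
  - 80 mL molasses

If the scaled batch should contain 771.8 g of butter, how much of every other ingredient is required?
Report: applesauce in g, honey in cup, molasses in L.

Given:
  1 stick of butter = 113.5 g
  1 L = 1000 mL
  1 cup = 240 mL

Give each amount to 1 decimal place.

The original recipe has 227 g of butter, so the scaling factor is 771.8 ÷ 227 = 17/5 = 3.4.
applesauce: 600 g × 17/5 = 2040.0 g
honey: 400 mL × 17/5 ÷ 240 mL/cup ≈ 5.7 cup
molasses: 80 mL × 17/5 ÷ 1000 mL/L ≈ 0.3 L

applesauce: 2040.0 g; honey: 5.7 cup; molasses: 0.3 L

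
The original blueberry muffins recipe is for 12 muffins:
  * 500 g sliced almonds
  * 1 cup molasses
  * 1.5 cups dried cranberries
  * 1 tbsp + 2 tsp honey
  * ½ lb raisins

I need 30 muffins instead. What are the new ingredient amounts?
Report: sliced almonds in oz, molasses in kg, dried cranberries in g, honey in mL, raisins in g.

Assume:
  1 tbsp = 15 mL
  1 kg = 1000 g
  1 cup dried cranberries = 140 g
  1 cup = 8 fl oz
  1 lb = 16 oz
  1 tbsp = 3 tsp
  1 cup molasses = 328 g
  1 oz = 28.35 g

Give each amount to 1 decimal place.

Scaling factor: 30/12 = 5/2 = 2.5.
sliced almonds: 500 g × 5/2 ÷ 28.35 g/oz ≈ 44.1 oz
molasses: 1 cup × 5/2 × 328 g/cup ÷ 1000 g/kg ≈ 0.8 kg
dried cranberries: 1.5 cup × 5/2 × 140 g/cup = 525.0 g
honey: (1 tbsp + 2 tsp = 5/3 tbsp) × 5/2 × 15 mL/tbsp = 62.5 mL
raisins: 0.5 lb × 5/2 × 16 oz/lb × 28.35 g/oz = 567.0 g

sliced almonds: 44.1 oz; molasses: 0.8 kg; dried cranberries: 525.0 g; honey: 62.5 mL; raisins: 567.0 g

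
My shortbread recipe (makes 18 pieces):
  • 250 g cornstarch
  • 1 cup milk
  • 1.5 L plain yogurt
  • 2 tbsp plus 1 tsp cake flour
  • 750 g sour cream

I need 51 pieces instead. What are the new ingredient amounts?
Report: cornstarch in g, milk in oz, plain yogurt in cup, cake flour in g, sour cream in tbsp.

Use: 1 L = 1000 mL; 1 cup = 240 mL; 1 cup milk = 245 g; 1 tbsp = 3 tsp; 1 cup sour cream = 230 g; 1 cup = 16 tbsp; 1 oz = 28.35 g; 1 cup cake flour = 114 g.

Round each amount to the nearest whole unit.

Scaling factor: 51/18 = 17/6.
cornstarch: 250 g × 17/6 ≈ 708 g
milk: 1 cup × 17/6 × 245 g/cup ÷ 28.35 g/oz ≈ 24 oz
plain yogurt: 1.5 L × 17/6 × 1000 mL/L ÷ 240 mL/cup ≈ 18 cup
cake flour: (2 tbsp + 1 tsp = 7/3 tbsp) × 17/6 ÷ 16 tbsp/cup × 114 g/cup ≈ 47 g
sour cream: 750 g × 17/6 ÷ 230 g/cup × 16 tbsp/cup ≈ 148 tbsp

cornstarch: 708 g; milk: 24 oz; plain yogurt: 18 cup; cake flour: 47 g; sour cream: 148 tbsp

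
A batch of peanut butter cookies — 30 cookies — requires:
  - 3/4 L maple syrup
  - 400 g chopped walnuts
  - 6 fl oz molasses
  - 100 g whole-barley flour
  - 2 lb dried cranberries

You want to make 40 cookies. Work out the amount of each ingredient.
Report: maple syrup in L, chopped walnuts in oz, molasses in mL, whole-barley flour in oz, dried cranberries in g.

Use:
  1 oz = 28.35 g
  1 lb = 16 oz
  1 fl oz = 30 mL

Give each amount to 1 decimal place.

Scaling factor: 40/30 = 4/3.
maple syrup: 0.75 L × 4/3 = 1.0 L
chopped walnuts: 400 g × 4/3 ÷ 28.35 g/oz ≈ 18.8 oz
molasses: 6 fl oz × 4/3 × 30 mL/fl oz = 240.0 mL
whole-barley flour: 100 g × 4/3 ÷ 28.35 g/oz ≈ 4.7 oz
dried cranberries: 2 lb × 4/3 × 16 oz/lb × 28.35 g/oz = 1209.6 g

maple syrup: 1.0 L; chopped walnuts: 18.8 oz; molasses: 240.0 mL; whole-barley flour: 4.7 oz; dried cranberries: 1209.6 g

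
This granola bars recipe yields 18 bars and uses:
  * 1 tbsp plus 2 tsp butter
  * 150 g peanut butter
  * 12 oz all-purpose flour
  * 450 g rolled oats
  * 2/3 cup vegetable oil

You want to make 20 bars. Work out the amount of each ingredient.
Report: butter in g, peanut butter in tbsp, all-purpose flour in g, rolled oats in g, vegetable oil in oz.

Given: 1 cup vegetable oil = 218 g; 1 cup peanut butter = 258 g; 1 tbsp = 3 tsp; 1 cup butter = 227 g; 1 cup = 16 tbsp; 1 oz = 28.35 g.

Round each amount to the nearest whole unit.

butter: 26 g; peanut butter: 10 tbsp; all-purpose flour: 378 g; rolled oats: 500 g; vegetable oil: 6 oz

Scaling factor: 20/18 = 10/9.
butter: (1 tbsp + 2 tsp = 5/3 tbsp) × 10/9 ÷ 16 tbsp/cup × 227 g/cup ≈ 26 g
peanut butter: 150 g × 10/9 ÷ 258 g/cup × 16 tbsp/cup ≈ 10 tbsp
all-purpose flour: 12 oz × 10/9 × 28.35 g/oz = 378 g
rolled oats: 450 g × 10/9 = 500 g
vegetable oil: 2/3 cup × 10/9 × 218 g/cup ÷ 28.35 g/oz ≈ 6 oz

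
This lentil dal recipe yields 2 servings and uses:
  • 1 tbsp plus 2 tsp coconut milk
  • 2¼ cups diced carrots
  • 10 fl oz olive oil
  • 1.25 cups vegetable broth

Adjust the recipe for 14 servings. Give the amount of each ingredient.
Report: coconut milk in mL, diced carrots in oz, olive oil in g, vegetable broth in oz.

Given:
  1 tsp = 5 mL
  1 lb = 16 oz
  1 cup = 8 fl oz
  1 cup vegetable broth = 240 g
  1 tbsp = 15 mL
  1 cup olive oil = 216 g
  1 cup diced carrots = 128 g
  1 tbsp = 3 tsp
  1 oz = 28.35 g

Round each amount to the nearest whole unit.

coconut milk: 175 mL; diced carrots: 71 oz; olive oil: 1890 g; vegetable broth: 74 oz

Scaling factor: 14/2 = 7.
coconut milk: (1 tbsp + 2 tsp = 5/3 tbsp) × 7 × 15 mL/tbsp = 175 mL
diced carrots: 2.25 cup × 7 × 128 g/cup ÷ 28.35 g/oz ≈ 71 oz
olive oil: 10 fl oz × 7 ÷ 8 fl oz/cup × 216 g/cup = 1890 g
vegetable broth: 1.25 cup × 7 × 240 g/cup ÷ 28.35 g/oz ≈ 74 oz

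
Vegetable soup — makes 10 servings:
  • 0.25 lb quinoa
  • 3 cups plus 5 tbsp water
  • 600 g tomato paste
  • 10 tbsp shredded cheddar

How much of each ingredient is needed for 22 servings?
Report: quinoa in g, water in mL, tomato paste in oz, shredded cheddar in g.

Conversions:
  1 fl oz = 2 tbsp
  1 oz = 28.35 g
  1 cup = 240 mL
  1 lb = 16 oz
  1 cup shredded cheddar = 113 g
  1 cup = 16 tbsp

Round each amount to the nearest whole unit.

quinoa: 249 g; water: 1749 mL; tomato paste: 47 oz; shredded cheddar: 155 g

Scaling factor: 22/10 = 11/5 = 2.2.
quinoa: 0.25 lb × 11/5 × 16 oz/lb × 28.35 g/oz ≈ 249 g
water: (3 cup + 5 tbsp = 3.3125 cup) × 11/5 × 240 mL/cup = 1749 mL
tomato paste: 600 g × 11/5 ÷ 28.35 g/oz ≈ 47 oz
shredded cheddar: 10 tbsp × 11/5 ÷ 16 tbsp/cup × 113 g/cup ≈ 155 g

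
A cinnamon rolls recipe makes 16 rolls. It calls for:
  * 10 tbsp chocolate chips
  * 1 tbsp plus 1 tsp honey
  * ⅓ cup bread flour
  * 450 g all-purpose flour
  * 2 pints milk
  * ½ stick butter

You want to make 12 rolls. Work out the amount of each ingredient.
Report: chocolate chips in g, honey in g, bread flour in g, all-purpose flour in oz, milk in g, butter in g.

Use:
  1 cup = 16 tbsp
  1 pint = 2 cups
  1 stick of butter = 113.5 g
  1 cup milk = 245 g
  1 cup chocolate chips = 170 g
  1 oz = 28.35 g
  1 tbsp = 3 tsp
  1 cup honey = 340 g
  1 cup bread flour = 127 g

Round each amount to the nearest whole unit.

chocolate chips: 80 g; honey: 21 g; bread flour: 32 g; all-purpose flour: 12 oz; milk: 735 g; butter: 43 g

Scaling factor: 12/16 = 3/4 = 0.75.
chocolate chips: 10 tbsp × 3/4 ÷ 16 tbsp/cup × 170 g/cup ≈ 80 g
honey: (1 tbsp + 1 tsp = 4/3 tbsp) × 3/4 ÷ 16 tbsp/cup × 340 g/cup ≈ 21 g
bread flour: 1/3 cup × 3/4 × 127 g/cup ≈ 32 g
all-purpose flour: 450 g × 3/4 ÷ 28.35 g/oz ≈ 12 oz
milk: 2 pint × 3/4 × 2 cup/pint × 245 g/cup = 735 g
butter: 0.5 stick × 3/4 × 113.5 g/stick ≈ 43 g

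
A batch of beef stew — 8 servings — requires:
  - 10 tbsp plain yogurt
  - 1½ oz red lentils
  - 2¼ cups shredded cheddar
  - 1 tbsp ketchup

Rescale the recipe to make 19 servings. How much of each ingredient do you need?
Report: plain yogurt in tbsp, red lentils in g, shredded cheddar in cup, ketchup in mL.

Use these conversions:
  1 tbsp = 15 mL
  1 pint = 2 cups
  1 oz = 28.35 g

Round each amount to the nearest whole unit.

Scaling factor: 19/8 = 2.375.
plain yogurt: 10 tbsp × 19/8 ≈ 24 tbsp
red lentils: 1.5 oz × 19/8 × 28.35 g/oz ≈ 101 g
shredded cheddar: 2.25 cup × 19/8 ≈ 5 cup
ketchup: 1 tbsp × 19/8 × 15 mL/tbsp ≈ 36 mL

plain yogurt: 24 tbsp; red lentils: 101 g; shredded cheddar: 5 cup; ketchup: 36 mL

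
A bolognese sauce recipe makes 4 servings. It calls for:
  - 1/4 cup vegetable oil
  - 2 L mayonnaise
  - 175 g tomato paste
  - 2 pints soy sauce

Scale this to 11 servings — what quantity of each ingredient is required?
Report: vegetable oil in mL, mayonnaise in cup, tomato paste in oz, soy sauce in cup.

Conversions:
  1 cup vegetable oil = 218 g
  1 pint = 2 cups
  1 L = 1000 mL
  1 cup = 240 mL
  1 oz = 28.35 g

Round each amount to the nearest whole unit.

vegetable oil: 165 mL; mayonnaise: 23 cup; tomato paste: 17 oz; soy sauce: 11 cup

Scaling factor: 11/4 = 2.75.
vegetable oil: 0.25 cup × 11/4 × 240 mL/cup = 165 mL
mayonnaise: 2 L × 11/4 × 1000 mL/L ÷ 240 mL/cup ≈ 23 cup
tomato paste: 175 g × 11/4 ÷ 28.35 g/oz ≈ 17 oz
soy sauce: 2 pint × 11/4 × 2 cup/pint = 11 cup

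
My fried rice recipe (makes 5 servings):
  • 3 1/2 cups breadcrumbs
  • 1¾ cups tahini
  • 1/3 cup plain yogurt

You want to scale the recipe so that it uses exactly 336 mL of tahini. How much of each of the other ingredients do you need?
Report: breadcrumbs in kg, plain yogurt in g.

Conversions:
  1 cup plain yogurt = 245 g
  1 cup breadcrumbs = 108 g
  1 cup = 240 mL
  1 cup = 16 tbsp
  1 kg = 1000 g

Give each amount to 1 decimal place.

The original recipe has 420 mL of tahini, so the scaling factor is 336 ÷ 420 = 4/5 = 0.8.
breadcrumbs: 3.5 cup × 4/5 × 108 g/cup ÷ 1000 g/kg ≈ 0.3 kg
plain yogurt: 1/3 cup × 4/5 × 245 g/cup ≈ 65.3 g

breadcrumbs: 0.3 kg; plain yogurt: 65.3 g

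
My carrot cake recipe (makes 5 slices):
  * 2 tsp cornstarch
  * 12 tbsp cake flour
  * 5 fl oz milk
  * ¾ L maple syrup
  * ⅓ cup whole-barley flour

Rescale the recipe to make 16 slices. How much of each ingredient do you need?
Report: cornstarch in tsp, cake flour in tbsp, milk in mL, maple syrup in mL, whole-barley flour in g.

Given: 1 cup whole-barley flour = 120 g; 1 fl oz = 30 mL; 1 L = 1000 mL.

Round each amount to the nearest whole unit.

Scaling factor: 16/5 = 3.2.
cornstarch: 2 tsp × 16/5 ≈ 6 tsp
cake flour: 12 tbsp × 16/5 ≈ 38 tbsp
milk: 5 fl oz × 16/5 × 30 mL/fl oz = 480 mL
maple syrup: 0.75 L × 16/5 × 1000 mL/L = 2400 mL
whole-barley flour: 1/3 cup × 16/5 × 120 g/cup = 128 g

cornstarch: 6 tsp; cake flour: 38 tbsp; milk: 480 mL; maple syrup: 2400 mL; whole-barley flour: 128 g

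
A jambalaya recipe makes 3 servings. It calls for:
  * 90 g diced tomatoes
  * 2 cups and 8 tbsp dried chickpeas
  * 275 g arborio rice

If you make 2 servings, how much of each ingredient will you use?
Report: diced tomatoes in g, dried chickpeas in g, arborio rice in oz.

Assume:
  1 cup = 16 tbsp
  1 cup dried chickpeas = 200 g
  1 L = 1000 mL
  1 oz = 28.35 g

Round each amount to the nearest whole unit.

Scaling factor: 2/3.
diced tomatoes: 90 g × 2/3 = 60 g
dried chickpeas: (2 cup + 8 tbsp = 2.5 cup) × 2/3 × 200 g/cup ≈ 333 g
arborio rice: 275 g × 2/3 ÷ 28.35 g/oz ≈ 6 oz

diced tomatoes: 60 g; dried chickpeas: 333 g; arborio rice: 6 oz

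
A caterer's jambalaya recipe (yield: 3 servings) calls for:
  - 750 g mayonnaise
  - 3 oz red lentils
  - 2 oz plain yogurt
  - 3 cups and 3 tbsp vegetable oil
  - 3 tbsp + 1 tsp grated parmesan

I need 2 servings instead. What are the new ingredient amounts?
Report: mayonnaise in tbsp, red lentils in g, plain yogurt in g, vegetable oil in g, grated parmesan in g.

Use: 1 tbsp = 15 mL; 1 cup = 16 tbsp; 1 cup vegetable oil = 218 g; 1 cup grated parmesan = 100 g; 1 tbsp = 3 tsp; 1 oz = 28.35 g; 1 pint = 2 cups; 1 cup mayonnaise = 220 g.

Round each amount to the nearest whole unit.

mayonnaise: 36 tbsp; red lentils: 57 g; plain yogurt: 38 g; vegetable oil: 463 g; grated parmesan: 14 g

Scaling factor: 2/3.
mayonnaise: 750 g × 2/3 ÷ 220 g/cup × 16 tbsp/cup ≈ 36 tbsp
red lentils: 3 oz × 2/3 × 28.35 g/oz ≈ 57 g
plain yogurt: 2 oz × 2/3 × 28.35 g/oz ≈ 38 g
vegetable oil: (3 cup + 3 tbsp = 3.1875 cup) × 2/3 × 218 g/cup ≈ 463 g
grated parmesan: (3 tbsp + 1 tsp = 10/3 tbsp) × 2/3 ÷ 16 tbsp/cup × 100 g/cup ≈ 14 g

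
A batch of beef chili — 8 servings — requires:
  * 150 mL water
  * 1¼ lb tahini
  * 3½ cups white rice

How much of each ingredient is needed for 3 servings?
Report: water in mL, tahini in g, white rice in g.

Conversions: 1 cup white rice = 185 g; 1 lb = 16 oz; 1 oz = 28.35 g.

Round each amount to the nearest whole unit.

water: 56 mL; tahini: 213 g; white rice: 243 g

Scaling factor: 3/8 = 0.375.
water: 150 mL × 3/8 ≈ 56 mL
tahini: 1.25 lb × 3/8 × 16 oz/lb × 28.35 g/oz ≈ 213 g
white rice: 3.5 cup × 3/8 × 185 g/cup ≈ 243 g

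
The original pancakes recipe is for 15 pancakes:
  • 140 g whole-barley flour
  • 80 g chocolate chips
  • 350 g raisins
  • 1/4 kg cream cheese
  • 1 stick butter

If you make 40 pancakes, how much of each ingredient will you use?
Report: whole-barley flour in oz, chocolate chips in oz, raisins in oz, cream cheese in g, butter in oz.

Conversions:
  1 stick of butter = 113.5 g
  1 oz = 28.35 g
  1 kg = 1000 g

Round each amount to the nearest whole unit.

Scaling factor: 40/15 = 8/3.
whole-barley flour: 140 g × 8/3 ÷ 28.35 g/oz ≈ 13 oz
chocolate chips: 80 g × 8/3 ÷ 28.35 g/oz ≈ 8 oz
raisins: 350 g × 8/3 ÷ 28.35 g/oz ≈ 33 oz
cream cheese: 0.25 kg × 8/3 × 1000 g/kg ≈ 667 g
butter: 1 stick × 8/3 × 113.5 g/stick ÷ 28.35 g/oz ≈ 11 oz

whole-barley flour: 13 oz; chocolate chips: 8 oz; raisins: 33 oz; cream cheese: 667 g; butter: 11 oz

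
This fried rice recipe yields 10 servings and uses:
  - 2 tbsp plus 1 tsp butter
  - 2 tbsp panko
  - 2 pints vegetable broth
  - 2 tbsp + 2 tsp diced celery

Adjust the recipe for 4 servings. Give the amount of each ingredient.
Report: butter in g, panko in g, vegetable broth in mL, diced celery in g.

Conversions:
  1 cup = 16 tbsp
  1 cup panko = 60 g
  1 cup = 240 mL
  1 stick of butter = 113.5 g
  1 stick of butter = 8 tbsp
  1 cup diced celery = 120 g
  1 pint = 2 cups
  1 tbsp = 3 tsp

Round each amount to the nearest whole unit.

Scaling factor: 4/10 = 2/5 = 0.4.
butter: (2 tbsp + 1 tsp = 7/3 tbsp) × 2/5 ÷ 8 tbsp/stick × 113.5 g/stick ≈ 13 g
panko: 2 tbsp × 2/5 ÷ 16 tbsp/cup × 60 g/cup = 3 g
vegetable broth: 2 pint × 2/5 × 2 cup/pint × 240 mL/cup = 384 mL
diced celery: (2 tbsp + 2 tsp = 8/3 tbsp) × 2/5 ÷ 16 tbsp/cup × 120 g/cup = 8 g

butter: 13 g; panko: 3 g; vegetable broth: 384 mL; diced celery: 8 g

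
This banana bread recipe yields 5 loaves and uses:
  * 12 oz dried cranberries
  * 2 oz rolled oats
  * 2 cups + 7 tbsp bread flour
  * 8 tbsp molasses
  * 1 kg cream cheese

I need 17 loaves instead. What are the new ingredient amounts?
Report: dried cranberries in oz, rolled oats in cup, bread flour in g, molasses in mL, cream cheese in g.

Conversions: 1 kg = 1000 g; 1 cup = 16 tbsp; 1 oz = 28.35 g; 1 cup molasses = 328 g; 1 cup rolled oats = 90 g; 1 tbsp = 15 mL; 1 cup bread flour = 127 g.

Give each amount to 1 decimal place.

Scaling factor: 17/5 = 3.4.
dried cranberries: 12 oz × 17/5 = 40.8 oz
rolled oats: 2 oz × 17/5 × 28.35 g/oz ÷ 90 g/cup ≈ 2.1 cup
bread flour: (2 cup + 7 tbsp = 2.4375 cup) × 17/5 × 127 g/cup ≈ 1052.5 g
molasses: 8 tbsp × 17/5 × 15 mL/tbsp = 408.0 mL
cream cheese: 1 kg × 17/5 × 1000 g/kg = 3400.0 g

dried cranberries: 40.8 oz; rolled oats: 2.1 cup; bread flour: 1052.5 g; molasses: 408.0 mL; cream cheese: 3400.0 g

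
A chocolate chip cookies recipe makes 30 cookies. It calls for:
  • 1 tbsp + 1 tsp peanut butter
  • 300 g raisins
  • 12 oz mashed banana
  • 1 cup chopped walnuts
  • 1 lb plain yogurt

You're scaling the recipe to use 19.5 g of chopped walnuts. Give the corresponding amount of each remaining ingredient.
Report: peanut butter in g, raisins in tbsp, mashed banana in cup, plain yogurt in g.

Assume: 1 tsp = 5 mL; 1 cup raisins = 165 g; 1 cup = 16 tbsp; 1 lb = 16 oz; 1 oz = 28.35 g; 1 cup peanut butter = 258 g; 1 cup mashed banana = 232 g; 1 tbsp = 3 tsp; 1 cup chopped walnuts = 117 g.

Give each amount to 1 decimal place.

The original recipe has 117 g of chopped walnuts, so the scaling factor is 19.5 ÷ 117 = 1/6.
peanut butter: (1 tbsp + 1 tsp = 4/3 tbsp) × 1/6 ÷ 16 tbsp/cup × 258 g/cup ≈ 3.6 g
raisins: 300 g × 1/6 ÷ 165 g/cup × 16 tbsp/cup ≈ 4.8 tbsp
mashed banana: 12 oz × 1/6 × 28.35 g/oz ÷ 232 g/cup ≈ 0.2 cup
plain yogurt: 1 lb × 1/6 × 16 oz/lb × 28.35 g/oz = 75.6 g

peanut butter: 3.6 g; raisins: 4.8 tbsp; mashed banana: 0.2 cup; plain yogurt: 75.6 g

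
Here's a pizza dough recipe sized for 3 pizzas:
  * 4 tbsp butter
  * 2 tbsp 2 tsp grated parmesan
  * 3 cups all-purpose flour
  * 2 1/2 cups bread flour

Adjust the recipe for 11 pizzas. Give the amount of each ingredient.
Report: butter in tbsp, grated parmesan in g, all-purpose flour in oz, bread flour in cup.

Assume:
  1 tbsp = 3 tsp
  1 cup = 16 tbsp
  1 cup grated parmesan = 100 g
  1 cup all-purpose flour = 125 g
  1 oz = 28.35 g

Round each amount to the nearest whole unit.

butter: 15 tbsp; grated parmesan: 61 g; all-purpose flour: 49 oz; bread flour: 9 cup

Scaling factor: 11/3.
butter: 4 tbsp × 11/3 ≈ 15 tbsp
grated parmesan: (2 tbsp + 2 tsp = 8/3 tbsp) × 11/3 ÷ 16 tbsp/cup × 100 g/cup ≈ 61 g
all-purpose flour: 3 cup × 11/3 × 125 g/cup ÷ 28.35 g/oz ≈ 49 oz
bread flour: 2.5 cup × 11/3 ≈ 9 cup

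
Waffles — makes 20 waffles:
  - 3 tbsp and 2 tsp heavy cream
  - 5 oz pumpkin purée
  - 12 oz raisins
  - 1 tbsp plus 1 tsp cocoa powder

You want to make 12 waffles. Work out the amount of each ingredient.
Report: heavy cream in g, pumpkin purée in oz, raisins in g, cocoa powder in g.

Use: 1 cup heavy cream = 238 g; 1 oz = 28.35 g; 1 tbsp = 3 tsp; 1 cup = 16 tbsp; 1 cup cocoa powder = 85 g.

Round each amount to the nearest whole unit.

Scaling factor: 12/20 = 3/5 = 0.6.
heavy cream: (3 tbsp + 2 tsp = 11/3 tbsp) × 3/5 ÷ 16 tbsp/cup × 238 g/cup ≈ 33 g
pumpkin purée: 5 oz × 3/5 = 3 oz
raisins: 12 oz × 3/5 × 28.35 g/oz ≈ 204 g
cocoa powder: (1 tbsp + 1 tsp = 4/3 tbsp) × 3/5 ÷ 16 tbsp/cup × 85 g/cup ≈ 4 g

heavy cream: 33 g; pumpkin purée: 3 oz; raisins: 204 g; cocoa powder: 4 g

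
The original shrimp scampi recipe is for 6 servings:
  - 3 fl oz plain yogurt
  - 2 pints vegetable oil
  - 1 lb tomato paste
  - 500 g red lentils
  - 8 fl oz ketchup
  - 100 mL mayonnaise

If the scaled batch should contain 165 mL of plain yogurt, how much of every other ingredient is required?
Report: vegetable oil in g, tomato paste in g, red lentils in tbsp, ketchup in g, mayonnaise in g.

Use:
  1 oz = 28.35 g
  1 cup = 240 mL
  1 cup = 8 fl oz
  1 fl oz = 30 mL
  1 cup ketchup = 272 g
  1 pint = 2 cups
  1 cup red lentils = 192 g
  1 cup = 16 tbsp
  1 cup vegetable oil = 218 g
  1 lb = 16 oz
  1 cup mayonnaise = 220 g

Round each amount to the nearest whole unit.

vegetable oil: 1599 g; tomato paste: 832 g; red lentils: 76 tbsp; ketchup: 499 g; mayonnaise: 168 g

The original recipe has 90 mL of plain yogurt, so the scaling factor is 165 ÷ 90 = 11/6.
vegetable oil: 2 pint × 11/6 × 2 cup/pint × 218 g/cup ≈ 1599 g
tomato paste: 1 lb × 11/6 × 16 oz/lb × 28.35 g/oz ≈ 832 g
red lentils: 500 g × 11/6 ÷ 192 g/cup × 16 tbsp/cup ≈ 76 tbsp
ketchup: 8 fl oz × 11/6 ÷ 8 fl oz/cup × 272 g/cup ≈ 499 g
mayonnaise: 100 mL × 11/6 ÷ 240 mL/cup × 220 g/cup ≈ 168 g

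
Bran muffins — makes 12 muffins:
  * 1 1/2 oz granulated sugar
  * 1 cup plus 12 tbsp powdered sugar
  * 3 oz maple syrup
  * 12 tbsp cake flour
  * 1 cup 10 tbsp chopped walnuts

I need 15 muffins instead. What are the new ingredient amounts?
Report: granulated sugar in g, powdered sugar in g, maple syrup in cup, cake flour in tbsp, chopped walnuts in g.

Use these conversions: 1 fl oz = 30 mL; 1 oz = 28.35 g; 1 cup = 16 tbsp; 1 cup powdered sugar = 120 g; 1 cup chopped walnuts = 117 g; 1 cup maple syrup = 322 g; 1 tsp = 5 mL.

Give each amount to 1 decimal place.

granulated sugar: 53.2 g; powdered sugar: 262.5 g; maple syrup: 0.3 cup; cake flour: 15.0 tbsp; chopped walnuts: 237.7 g

Scaling factor: 15/12 = 5/4 = 1.25.
granulated sugar: 1.5 oz × 5/4 × 28.35 g/oz ≈ 53.2 g
powdered sugar: (1 cup + 12 tbsp = 1.75 cup) × 5/4 × 120 g/cup = 262.5 g
maple syrup: 3 oz × 5/4 × 28.35 g/oz ÷ 322 g/cup ≈ 0.3 cup
cake flour: 12 tbsp × 5/4 = 15.0 tbsp
chopped walnuts: (1 cup + 10 tbsp = 1.625 cup) × 5/4 × 117 g/cup ≈ 237.7 g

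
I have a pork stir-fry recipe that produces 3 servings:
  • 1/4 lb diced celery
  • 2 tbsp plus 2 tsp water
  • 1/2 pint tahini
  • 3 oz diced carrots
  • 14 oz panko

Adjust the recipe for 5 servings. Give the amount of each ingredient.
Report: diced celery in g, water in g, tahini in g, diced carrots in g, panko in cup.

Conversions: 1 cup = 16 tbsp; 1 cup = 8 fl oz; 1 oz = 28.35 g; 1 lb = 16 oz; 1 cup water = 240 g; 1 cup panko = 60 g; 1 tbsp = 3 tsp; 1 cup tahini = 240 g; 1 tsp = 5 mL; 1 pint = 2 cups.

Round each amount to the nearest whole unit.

diced celery: 189 g; water: 67 g; tahini: 400 g; diced carrots: 142 g; panko: 11 cup

Scaling factor: 5/3.
diced celery: 0.25 lb × 5/3 × 16 oz/lb × 28.35 g/oz = 189 g
water: (2 tbsp + 2 tsp = 8/3 tbsp) × 5/3 ÷ 16 tbsp/cup × 240 g/cup ≈ 67 g
tahini: 0.5 pint × 5/3 × 2 cup/pint × 240 g/cup = 400 g
diced carrots: 3 oz × 5/3 × 28.35 g/oz ≈ 142 g
panko: 14 oz × 5/3 × 28.35 g/oz ÷ 60 g/cup ≈ 11 cup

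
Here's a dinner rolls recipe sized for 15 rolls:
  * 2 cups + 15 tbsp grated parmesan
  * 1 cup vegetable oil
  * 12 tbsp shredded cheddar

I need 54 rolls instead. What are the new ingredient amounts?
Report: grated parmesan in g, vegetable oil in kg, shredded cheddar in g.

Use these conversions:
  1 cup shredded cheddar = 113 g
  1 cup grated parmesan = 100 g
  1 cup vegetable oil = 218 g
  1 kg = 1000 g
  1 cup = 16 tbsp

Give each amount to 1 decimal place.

grated parmesan: 1057.5 g; vegetable oil: 0.8 kg; shredded cheddar: 305.1 g

Scaling factor: 54/15 = 18/5 = 3.6.
grated parmesan: (2 cup + 15 tbsp = 2.9375 cup) × 18/5 × 100 g/cup = 1057.5 g
vegetable oil: 1 cup × 18/5 × 218 g/cup ÷ 1000 g/kg ≈ 0.8 kg
shredded cheddar: 12 tbsp × 18/5 ÷ 16 tbsp/cup × 113 g/cup = 305.1 g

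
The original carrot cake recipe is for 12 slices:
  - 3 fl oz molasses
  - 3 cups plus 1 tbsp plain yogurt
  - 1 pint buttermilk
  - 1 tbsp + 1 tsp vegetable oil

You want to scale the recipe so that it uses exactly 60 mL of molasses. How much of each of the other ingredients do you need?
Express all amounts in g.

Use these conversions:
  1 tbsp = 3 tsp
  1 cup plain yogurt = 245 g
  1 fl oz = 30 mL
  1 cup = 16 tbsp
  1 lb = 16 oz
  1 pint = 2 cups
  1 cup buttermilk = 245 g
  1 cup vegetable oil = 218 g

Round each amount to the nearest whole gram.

The original recipe has 90 mL of molasses, so the scaling factor is 60 ÷ 90 = 2/3.
plain yogurt: (3 cup + 1 tbsp = 3.0625 cup) × 2/3 × 245 g/cup ≈ 500 g
buttermilk: 1 pint × 2/3 × 2 cup/pint × 245 g/cup ≈ 327 g
vegetable oil: (1 tbsp + 1 tsp = 4/3 tbsp) × 2/3 ÷ 16 tbsp/cup × 218 g/cup ≈ 12 g

plain yogurt: 500 g; buttermilk: 327 g; vegetable oil: 12 g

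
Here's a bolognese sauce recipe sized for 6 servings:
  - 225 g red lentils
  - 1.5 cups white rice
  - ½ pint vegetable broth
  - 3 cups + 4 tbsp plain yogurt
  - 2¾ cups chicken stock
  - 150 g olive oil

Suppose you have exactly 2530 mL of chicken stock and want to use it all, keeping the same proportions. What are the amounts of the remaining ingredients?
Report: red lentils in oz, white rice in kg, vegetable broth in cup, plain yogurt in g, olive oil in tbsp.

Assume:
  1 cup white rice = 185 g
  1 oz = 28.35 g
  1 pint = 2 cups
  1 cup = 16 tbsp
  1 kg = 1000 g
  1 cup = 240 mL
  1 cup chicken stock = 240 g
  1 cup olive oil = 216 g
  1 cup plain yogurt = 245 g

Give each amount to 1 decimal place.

The original recipe has 660 mL of chicken stock, so the scaling factor is 2530 ÷ 660 = 23/6.
red lentils: 225 g × 23/6 ÷ 28.35 g/oz ≈ 30.4 oz
white rice: 1.5 cup × 23/6 × 185 g/cup ÷ 1000 g/kg ≈ 1.1 kg
vegetable broth: 0.5 pint × 23/6 × 2 cup/pint ≈ 3.8 cup
plain yogurt: (3 cup + 4 tbsp = 3.25 cup) × 23/6 × 245 g/cup ≈ 3052.3 g
olive oil: 150 g × 23/6 ÷ 216 g/cup × 16 tbsp/cup ≈ 42.6 tbsp

red lentils: 30.4 oz; white rice: 1.1 kg; vegetable broth: 3.8 cup; plain yogurt: 3052.3 g; olive oil: 42.6 tbsp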